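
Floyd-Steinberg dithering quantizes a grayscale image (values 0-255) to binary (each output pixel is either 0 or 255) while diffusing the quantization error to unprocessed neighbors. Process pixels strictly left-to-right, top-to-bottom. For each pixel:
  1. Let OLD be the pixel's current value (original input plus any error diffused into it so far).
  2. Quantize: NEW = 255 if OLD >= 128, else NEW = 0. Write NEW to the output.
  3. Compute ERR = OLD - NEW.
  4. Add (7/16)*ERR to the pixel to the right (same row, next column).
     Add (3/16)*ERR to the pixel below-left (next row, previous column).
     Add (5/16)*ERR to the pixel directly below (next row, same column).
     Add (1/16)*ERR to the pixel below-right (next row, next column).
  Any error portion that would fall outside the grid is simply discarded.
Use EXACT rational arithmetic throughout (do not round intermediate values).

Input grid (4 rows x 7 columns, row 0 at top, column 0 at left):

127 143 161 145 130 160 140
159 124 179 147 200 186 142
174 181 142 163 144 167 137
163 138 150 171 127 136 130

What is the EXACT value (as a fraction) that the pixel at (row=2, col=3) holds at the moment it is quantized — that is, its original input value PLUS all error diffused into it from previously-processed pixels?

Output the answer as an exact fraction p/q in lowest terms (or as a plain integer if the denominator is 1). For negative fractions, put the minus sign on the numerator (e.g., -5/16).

Answer: 32117730087/134217728

Derivation:
(0,0): OLD=127 → NEW=0, ERR=127
(0,1): OLD=3177/16 → NEW=255, ERR=-903/16
(0,2): OLD=34895/256 → NEW=255, ERR=-30385/256
(0,3): OLD=381225/4096 → NEW=0, ERR=381225/4096
(0,4): OLD=11188255/65536 → NEW=255, ERR=-5523425/65536
(0,5): OLD=129108185/1048576 → NEW=0, ERR=129108185/1048576
(0,6): OLD=3252567535/16777216 → NEW=255, ERR=-1025622545/16777216
(1,0): OLD=48155/256 → NEW=255, ERR=-17125/256
(1,1): OLD=128573/2048 → NEW=0, ERR=128573/2048
(1,2): OLD=12012673/65536 → NEW=255, ERR=-4699007/65536
(1,3): OLD=31849197/262144 → NEW=0, ERR=31849197/262144
(1,4): OLD=4290264871/16777216 → NEW=255, ERR=12074791/16777216
(1,5): OLD=27925654359/134217728 → NEW=255, ERR=-6299866281/134217728
(1,6): OLD=236344559929/2147483648 → NEW=0, ERR=236344559929/2147483648
(2,0): OLD=5402351/32768 → NEW=255, ERR=-2953489/32768
(2,1): OLD=150534069/1048576 → NEW=255, ERR=-116852811/1048576
(2,2): OLD=1636494175/16777216 → NEW=0, ERR=1636494175/16777216
(2,3): OLD=32117730087/134217728 → NEW=255, ERR=-2107790553/134217728
Target (2,3): original=163, with diffused error = 32117730087/134217728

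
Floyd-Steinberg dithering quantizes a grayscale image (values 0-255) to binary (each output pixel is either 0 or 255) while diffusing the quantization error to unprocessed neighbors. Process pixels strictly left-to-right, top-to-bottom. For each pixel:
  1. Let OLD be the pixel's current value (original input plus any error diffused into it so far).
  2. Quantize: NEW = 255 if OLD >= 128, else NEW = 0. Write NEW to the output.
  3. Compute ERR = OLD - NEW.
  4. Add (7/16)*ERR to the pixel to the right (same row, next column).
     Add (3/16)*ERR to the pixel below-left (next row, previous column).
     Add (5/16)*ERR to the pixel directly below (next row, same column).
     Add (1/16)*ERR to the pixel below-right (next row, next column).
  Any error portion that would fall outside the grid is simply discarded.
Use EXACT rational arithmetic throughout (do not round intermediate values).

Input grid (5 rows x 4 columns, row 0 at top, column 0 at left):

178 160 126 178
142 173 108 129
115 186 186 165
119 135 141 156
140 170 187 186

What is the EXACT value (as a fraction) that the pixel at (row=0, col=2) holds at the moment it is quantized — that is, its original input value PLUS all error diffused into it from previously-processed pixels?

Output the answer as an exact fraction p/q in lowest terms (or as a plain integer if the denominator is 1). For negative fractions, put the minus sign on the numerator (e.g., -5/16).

(0,0): OLD=178 → NEW=255, ERR=-77
(0,1): OLD=2021/16 → NEW=0, ERR=2021/16
(0,2): OLD=46403/256 → NEW=255, ERR=-18877/256
Target (0,2): original=126, with diffused error = 46403/256

Answer: 46403/256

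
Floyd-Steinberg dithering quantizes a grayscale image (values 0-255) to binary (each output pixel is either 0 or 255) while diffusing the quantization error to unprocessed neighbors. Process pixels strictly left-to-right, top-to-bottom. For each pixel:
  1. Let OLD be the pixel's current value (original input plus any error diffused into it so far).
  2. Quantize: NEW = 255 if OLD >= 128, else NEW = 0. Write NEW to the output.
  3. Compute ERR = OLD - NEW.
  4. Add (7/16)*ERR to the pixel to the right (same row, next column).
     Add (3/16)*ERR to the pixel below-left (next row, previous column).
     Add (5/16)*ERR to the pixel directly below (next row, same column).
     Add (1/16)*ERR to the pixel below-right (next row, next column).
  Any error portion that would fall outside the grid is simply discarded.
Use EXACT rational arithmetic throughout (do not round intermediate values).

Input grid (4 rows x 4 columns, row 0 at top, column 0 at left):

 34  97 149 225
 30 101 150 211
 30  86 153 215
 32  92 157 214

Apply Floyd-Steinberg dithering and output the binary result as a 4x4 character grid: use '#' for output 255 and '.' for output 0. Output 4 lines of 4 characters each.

Answer: ..##
.#.#
..##
.#.#

Derivation:
(0,0): OLD=34 → NEW=0, ERR=34
(0,1): OLD=895/8 → NEW=0, ERR=895/8
(0,2): OLD=25337/128 → NEW=255, ERR=-7303/128
(0,3): OLD=409679/2048 → NEW=255, ERR=-112561/2048
(1,0): OLD=7885/128 → NEW=0, ERR=7885/128
(1,1): OLD=158043/1024 → NEW=255, ERR=-103077/1024
(1,2): OLD=2779319/32768 → NEW=0, ERR=2779319/32768
(1,3): OLD=119205553/524288 → NEW=255, ERR=-14487887/524288
(2,0): OLD=497689/16384 → NEW=0, ERR=497689/16384
(2,1): OLD=45920611/524288 → NEW=0, ERR=45920611/524288
(2,2): OLD=216375967/1048576 → NEW=255, ERR=-51010913/1048576
(2,3): OLD=3194084387/16777216 → NEW=255, ERR=-1084105693/16777216
(3,0): OLD=485827529/8388608 → NEW=0, ERR=485827529/8388608
(3,1): OLD=18453027415/134217728 → NEW=255, ERR=-15772493225/134217728
(3,2): OLD=179837635625/2147483648 → NEW=0, ERR=179837635625/2147483648
(3,3): OLD=7813549466783/34359738368 → NEW=255, ERR=-948183817057/34359738368
Row 0: ..##
Row 1: .#.#
Row 2: ..##
Row 3: .#.#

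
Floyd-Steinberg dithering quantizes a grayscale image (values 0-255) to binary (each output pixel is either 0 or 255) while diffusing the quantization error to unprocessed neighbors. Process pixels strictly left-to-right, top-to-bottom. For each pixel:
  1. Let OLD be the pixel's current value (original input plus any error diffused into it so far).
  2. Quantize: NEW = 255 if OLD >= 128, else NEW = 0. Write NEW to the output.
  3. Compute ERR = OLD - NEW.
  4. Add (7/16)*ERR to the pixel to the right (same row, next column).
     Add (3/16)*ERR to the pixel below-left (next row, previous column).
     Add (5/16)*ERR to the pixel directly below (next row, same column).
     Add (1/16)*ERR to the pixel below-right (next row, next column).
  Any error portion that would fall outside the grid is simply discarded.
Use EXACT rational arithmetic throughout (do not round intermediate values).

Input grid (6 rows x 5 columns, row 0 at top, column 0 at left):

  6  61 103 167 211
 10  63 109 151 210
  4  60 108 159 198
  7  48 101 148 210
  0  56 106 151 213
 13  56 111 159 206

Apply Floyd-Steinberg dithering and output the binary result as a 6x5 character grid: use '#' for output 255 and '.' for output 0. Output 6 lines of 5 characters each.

Answer: ..#.#
...##
..#.#
..###
...#.
..#.#

Derivation:
(0,0): OLD=6 → NEW=0, ERR=6
(0,1): OLD=509/8 → NEW=0, ERR=509/8
(0,2): OLD=16747/128 → NEW=255, ERR=-15893/128
(0,3): OLD=230765/2048 → NEW=0, ERR=230765/2048
(0,4): OLD=8529403/32768 → NEW=255, ERR=173563/32768
(1,0): OLD=3047/128 → NEW=0, ERR=3047/128
(1,1): OLD=72081/1024 → NEW=0, ERR=72081/1024
(1,2): OLD=4132005/32768 → NEW=0, ERR=4132005/32768
(1,3): OLD=30751201/131072 → NEW=255, ERR=-2672159/131072
(1,4): OLD=439937027/2097152 → NEW=255, ERR=-94836733/2097152
(2,0): OLD=403659/16384 → NEW=0, ERR=403659/16384
(2,1): OLD=61817513/524288 → NEW=0, ERR=61817513/524288
(2,2): OLD=1674092219/8388608 → NEW=255, ERR=-465002821/8388608
(2,3): OLD=17150260609/134217728 → NEW=0, ERR=17150260609/134217728
(2,4): OLD=512169541191/2147483648 → NEW=255, ERR=-35438789049/2147483648
(3,0): OLD=308758235/8388608 → NEW=0, ERR=308758235/8388608
(3,1): OLD=6180412287/67108864 → NEW=0, ERR=6180412287/67108864
(3,2): OLD=333497459941/2147483648 → NEW=255, ERR=-214110870299/2147483648
(3,3): OLD=591641118221/4294967296 → NEW=255, ERR=-503575542259/4294967296
(3,4): OLD=11100481767745/68719476736 → NEW=255, ERR=-6422984799935/68719476736
(4,0): OLD=30891566261/1073741824 → NEW=0, ERR=30891566261/1073741824
(4,1): OLD=2782202739445/34359738368 → NEW=0, ERR=2782202739445/34359738368
(4,2): OLD=51699223901051/549755813888 → NEW=0, ERR=51699223901051/549755813888
(4,3): OLD=1158852248620021/8796093022208 → NEW=255, ERR=-1084151472043019/8796093022208
(4,4): OLD=17245991732878899/140737488355328 → NEW=0, ERR=17245991732878899/140737488355328
(5,0): OLD=20436084400639/549755813888 → NEW=0, ERR=20436084400639/549755813888
(5,1): OLD=514562086416253/4398046511104 → NEW=0, ERR=514562086416253/4398046511104
(5,2): OLD=24421457814521893/140737488355328 → NEW=255, ERR=-11466601716086747/140737488355328
(5,3): OLD=64002704279302859/562949953421312 → NEW=0, ERR=64002704279302859/562949953421312
(5,4): OLD=2579036116878589129/9007199254740992 → NEW=255, ERR=282200306919636169/9007199254740992
Row 0: ..#.#
Row 1: ...##
Row 2: ..#.#
Row 3: ..###
Row 4: ...#.
Row 5: ..#.#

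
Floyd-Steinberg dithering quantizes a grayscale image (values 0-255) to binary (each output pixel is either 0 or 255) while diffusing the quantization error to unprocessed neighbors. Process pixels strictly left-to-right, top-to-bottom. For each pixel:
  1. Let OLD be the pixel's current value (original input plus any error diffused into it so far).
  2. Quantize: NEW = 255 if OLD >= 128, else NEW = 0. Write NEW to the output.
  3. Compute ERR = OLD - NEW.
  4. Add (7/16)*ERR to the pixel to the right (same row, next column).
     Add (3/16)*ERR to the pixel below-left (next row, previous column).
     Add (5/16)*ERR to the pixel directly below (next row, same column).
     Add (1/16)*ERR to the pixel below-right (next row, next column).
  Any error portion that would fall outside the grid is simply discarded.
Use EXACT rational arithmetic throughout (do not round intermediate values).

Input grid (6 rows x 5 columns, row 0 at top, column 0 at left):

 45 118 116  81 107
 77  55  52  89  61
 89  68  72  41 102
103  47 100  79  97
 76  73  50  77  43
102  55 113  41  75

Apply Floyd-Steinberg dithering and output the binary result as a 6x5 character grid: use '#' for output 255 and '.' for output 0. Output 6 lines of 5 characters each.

(0,0): OLD=45 → NEW=0, ERR=45
(0,1): OLD=2203/16 → NEW=255, ERR=-1877/16
(0,2): OLD=16557/256 → NEW=0, ERR=16557/256
(0,3): OLD=447675/4096 → NEW=0, ERR=447675/4096
(0,4): OLD=10146077/65536 → NEW=255, ERR=-6565603/65536
(1,0): OLD=17681/256 → NEW=0, ERR=17681/256
(1,1): OLD=130039/2048 → NEW=0, ERR=130039/2048
(1,2): OLD=7415491/65536 → NEW=0, ERR=7415491/65536
(1,3): OLD=41396871/262144 → NEW=255, ERR=-25449849/262144
(1,4): OLD=-24957259/4194304 → NEW=0, ERR=-24957259/4194304
(2,0): OLD=4013709/32768 → NEW=0, ERR=4013709/32768
(2,1): OLD=175074143/1048576 → NEW=255, ERR=-92312737/1048576
(2,2): OLD=916191453/16777216 → NEW=0, ERR=916191453/16777216
(2,3): OLD=10874120775/268435456 → NEW=0, ERR=10874120775/268435456
(2,4): OLD=480158541361/4294967296 → NEW=0, ERR=480158541361/4294967296
(3,0): OLD=2093308477/16777216 → NEW=0, ERR=2093308477/16777216
(3,1): OLD=12344100089/134217728 → NEW=0, ERR=12344100089/134217728
(3,2): OLD=684599748739/4294967296 → NEW=255, ERR=-410616911741/4294967296
(3,3): OLD=637433822251/8589934592 → NEW=0, ERR=637433822251/8589934592
(3,4): OLD=22943172520951/137438953472 → NEW=255, ERR=-12103760614409/137438953472
(4,0): OLD=283973396595/2147483648 → NEW=255, ERR=-263634933645/2147483648
(4,1): OLD=2604724979827/68719476736 → NEW=0, ERR=2604724979827/68719476736
(4,2): OLD=61977894287901/1099511627776 → NEW=0, ERR=61977894287901/1099511627776
(4,3): OLD=1800793047524467/17592186044416 → NEW=0, ERR=1800793047524467/17592186044416
(4,4): OLD=18268033005977765/281474976710656 → NEW=0, ERR=18268033005977765/281474976710656
(5,0): OLD=77782771589433/1099511627776 → NEW=0, ERR=77782771589433/1099511627776
(5,1): OLD=885690114396267/8796093022208 → NEW=0, ERR=885690114396267/8796093022208
(5,2): OLD=55233754250293059/281474976710656 → NEW=255, ERR=-16542364810924221/281474976710656
(5,3): OLD=70896228700828525/1125899906842624 → NEW=0, ERR=70896228700828525/1125899906842624
(5,4): OLD=2327964904278069663/18014398509481984 → NEW=255, ERR=-2265706715639836257/18014398509481984
Row 0: .#..#
Row 1: ...#.
Row 2: .#...
Row 3: ..#.#
Row 4: #....
Row 5: ..#.#

Answer: .#..#
...#.
.#...
..#.#
#....
..#.#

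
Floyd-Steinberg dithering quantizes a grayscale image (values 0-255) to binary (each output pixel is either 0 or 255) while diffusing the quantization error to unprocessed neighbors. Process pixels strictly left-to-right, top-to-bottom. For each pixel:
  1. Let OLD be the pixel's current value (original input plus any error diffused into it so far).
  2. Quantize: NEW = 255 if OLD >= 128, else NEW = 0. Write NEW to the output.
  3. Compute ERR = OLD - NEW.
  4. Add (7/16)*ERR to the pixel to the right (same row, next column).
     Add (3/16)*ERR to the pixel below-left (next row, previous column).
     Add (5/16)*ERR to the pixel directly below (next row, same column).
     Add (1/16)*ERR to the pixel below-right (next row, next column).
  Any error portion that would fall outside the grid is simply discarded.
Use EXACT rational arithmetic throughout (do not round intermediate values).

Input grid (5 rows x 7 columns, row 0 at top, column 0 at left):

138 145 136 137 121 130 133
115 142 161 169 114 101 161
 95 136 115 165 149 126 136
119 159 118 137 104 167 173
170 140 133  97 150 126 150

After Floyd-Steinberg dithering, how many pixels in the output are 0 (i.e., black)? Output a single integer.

Answer: 16

Derivation:
(0,0): OLD=138 → NEW=255, ERR=-117
(0,1): OLD=1501/16 → NEW=0, ERR=1501/16
(0,2): OLD=45323/256 → NEW=255, ERR=-19957/256
(0,3): OLD=421453/4096 → NEW=0, ERR=421453/4096
(0,4): OLD=10880027/65536 → NEW=255, ERR=-5831653/65536
(0,5): OLD=95493309/1048576 → NEW=0, ERR=95493309/1048576
(0,6): OLD=2899822891/16777216 → NEW=255, ERR=-1378367189/16777216
(1,0): OLD=24583/256 → NEW=0, ERR=24583/256
(1,1): OLD=391985/2048 → NEW=255, ERR=-130255/2048
(1,2): OLD=8779781/65536 → NEW=255, ERR=-7931899/65536
(1,3): OLD=33199585/262144 → NEW=0, ERR=33199585/262144
(1,4): OLD=2770030659/16777216 → NEW=255, ERR=-1508159421/16777216
(1,5): OLD=9283162547/134217728 → NEW=0, ERR=9283162547/134217728
(1,6): OLD=367815461149/2147483648 → NEW=255, ERR=-179792869091/2147483648
(2,0): OLD=3705515/32768 → NEW=0, ERR=3705515/32768
(2,1): OLD=156140297/1048576 → NEW=255, ERR=-111246583/1048576
(2,2): OLD=847806299/16777216 → NEW=0, ERR=847806299/16777216
(2,3): OLD=27147658563/134217728 → NEW=255, ERR=-7077862077/134217728
(2,4): OLD=127475663667/1073741824 → NEW=0, ERR=127475663667/1073741824
(2,5): OLD=6124216316305/34359738368 → NEW=255, ERR=-2637516967535/34359738368
(2,6): OLD=44297232000775/549755813888 → NEW=0, ERR=44297232000775/549755813888
(3,0): OLD=2255631355/16777216 → NEW=255, ERR=-2022558725/16777216
(3,1): OLD=12032121183/134217728 → NEW=0, ERR=12032121183/134217728
(3,2): OLD=168033510925/1073741824 → NEW=255, ERR=-105770654195/1073741824
(3,3): OLD=441704902475/4294967296 → NEW=0, ERR=441704902475/4294967296
(3,4): OLD=92581701775355/549755813888 → NEW=255, ERR=-47606030766085/549755813888
(3,5): OLD=561431598871585/4398046511104 → NEW=0, ERR=561431598871585/4398046511104
(3,6): OLD=17538101043023487/70368744177664 → NEW=255, ERR=-405928722280833/70368744177664
(4,0): OLD=320266234709/2147483648 → NEW=255, ERR=-227342095531/2147483648
(4,1): OLD=3288026955473/34359738368 → NEW=0, ERR=3288026955473/34359738368
(4,2): OLD=92891547946463/549755813888 → NEW=255, ERR=-47296184594977/549755813888
(4,3): OLD=303933100663621/4398046511104 → NEW=0, ERR=303933100663621/4398046511104
(4,4): OLD=6457601358700351/35184372088832 → NEW=255, ERR=-2514413523951809/35184372088832
(4,5): OLD=144264768731670719/1125899906842624 → NEW=255, ERR=-142839707513198401/1125899906842624
(4,6): OLD=1813534015358567913/18014398509481984 → NEW=0, ERR=1813534015358567913/18014398509481984
Output grid:
  Row 0: #.#.#.#  (3 black, running=3)
  Row 1: .##.#.#  (3 black, running=6)
  Row 2: .#.#.#.  (4 black, running=10)
  Row 3: #.#.#.#  (3 black, running=13)
  Row 4: #.#.##.  (3 black, running=16)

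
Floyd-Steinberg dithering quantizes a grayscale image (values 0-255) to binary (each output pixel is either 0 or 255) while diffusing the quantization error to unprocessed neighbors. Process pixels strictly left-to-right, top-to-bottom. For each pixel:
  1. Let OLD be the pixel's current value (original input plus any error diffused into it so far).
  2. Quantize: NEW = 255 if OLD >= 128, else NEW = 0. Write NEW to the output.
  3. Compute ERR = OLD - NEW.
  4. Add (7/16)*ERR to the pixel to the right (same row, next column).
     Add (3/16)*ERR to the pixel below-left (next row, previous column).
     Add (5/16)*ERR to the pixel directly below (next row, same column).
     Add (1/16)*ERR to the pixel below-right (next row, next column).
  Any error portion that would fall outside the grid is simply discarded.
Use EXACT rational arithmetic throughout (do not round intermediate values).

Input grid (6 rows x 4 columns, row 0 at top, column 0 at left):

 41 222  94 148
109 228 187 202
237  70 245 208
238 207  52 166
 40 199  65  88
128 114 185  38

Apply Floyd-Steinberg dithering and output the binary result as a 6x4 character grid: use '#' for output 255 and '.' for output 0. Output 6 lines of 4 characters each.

Answer: .#.#
.###
#.##
##.#
.#..
#.#.

Derivation:
(0,0): OLD=41 → NEW=0, ERR=41
(0,1): OLD=3839/16 → NEW=255, ERR=-241/16
(0,2): OLD=22377/256 → NEW=0, ERR=22377/256
(0,3): OLD=762847/4096 → NEW=255, ERR=-281633/4096
(1,0): OLD=30461/256 → NEW=0, ERR=30461/256
(1,1): OLD=602731/2048 → NEW=255, ERR=80491/2048
(1,2): OLD=14265671/65536 → NEW=255, ERR=-2446009/65536
(1,3): OLD=177888161/1048576 → NEW=255, ERR=-89498719/1048576
(2,0): OLD=9225929/32768 → NEW=255, ERR=870089/32768
(2,1): OLD=98920115/1048576 → NEW=0, ERR=98920115/1048576
(2,2): OLD=547486655/2097152 → NEW=255, ERR=12712895/2097152
(2,3): OLD=6095052643/33554432 → NEW=255, ERR=-2461327517/33554432
(3,0): OLD=4428951993/16777216 → NEW=255, ERR=150761913/16777216
(3,1): OLD=65285677031/268435456 → NEW=255, ERR=-3165364249/268435456
(3,2): OLD=175568691481/4294967296 → NEW=0, ERR=175568691481/4294967296
(3,3): OLD=11087200376623/68719476736 → NEW=255, ERR=-6436266191057/68719476736
(4,0): OLD=174363552133/4294967296 → NEW=0, ERR=174363552133/4294967296
(4,1): OLD=7603896359823/34359738368 → NEW=255, ERR=-1157836924017/34359738368
(4,2): OLD=49184902366767/1099511627776 → NEW=0, ERR=49184902366767/1099511627776
(4,3): OLD=1422450978210553/17592186044416 → NEW=0, ERR=1422450978210553/17592186044416
(5,0): OLD=73869775490933/549755813888 → NEW=255, ERR=-66317957050507/549755813888
(5,1): OLD=1083995678959955/17592186044416 → NEW=0, ERR=1083995678959955/17592186044416
(5,2): OLD=2102192908220855/8796093022208 → NEW=255, ERR=-140810812442185/8796093022208
(5,3): OLD=16623911069735375/281474976710656 → NEW=0, ERR=16623911069735375/281474976710656
Row 0: .#.#
Row 1: .###
Row 2: #.##
Row 3: ##.#
Row 4: .#..
Row 5: #.#.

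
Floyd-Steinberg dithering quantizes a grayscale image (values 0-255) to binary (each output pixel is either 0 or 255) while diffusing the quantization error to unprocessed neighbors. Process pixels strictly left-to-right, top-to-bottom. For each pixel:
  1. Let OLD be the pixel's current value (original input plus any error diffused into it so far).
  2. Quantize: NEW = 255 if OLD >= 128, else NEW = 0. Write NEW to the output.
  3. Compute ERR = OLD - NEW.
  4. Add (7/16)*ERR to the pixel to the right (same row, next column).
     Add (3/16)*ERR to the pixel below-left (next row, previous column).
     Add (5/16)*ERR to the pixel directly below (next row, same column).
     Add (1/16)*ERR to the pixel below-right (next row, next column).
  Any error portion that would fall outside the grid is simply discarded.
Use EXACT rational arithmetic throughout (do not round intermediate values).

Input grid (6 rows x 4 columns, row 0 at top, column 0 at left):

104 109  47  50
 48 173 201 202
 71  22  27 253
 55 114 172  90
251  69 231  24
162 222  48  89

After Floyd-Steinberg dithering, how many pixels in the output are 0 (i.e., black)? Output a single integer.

(0,0): OLD=104 → NEW=0, ERR=104
(0,1): OLD=309/2 → NEW=255, ERR=-201/2
(0,2): OLD=97/32 → NEW=0, ERR=97/32
(0,3): OLD=26279/512 → NEW=0, ERR=26279/512
(1,0): OLD=1973/32 → NEW=0, ERR=1973/32
(1,1): OLD=44963/256 → NEW=255, ERR=-20317/256
(1,2): OLD=1397295/8192 → NEW=255, ERR=-691665/8192
(1,3): OLD=23762041/131072 → NEW=255, ERR=-9661319/131072
(2,0): OLD=308785/4096 → NEW=0, ERR=308785/4096
(2,1): OLD=2385947/131072 → NEW=0, ERR=2385947/131072
(2,2): OLD=-2674341/262144 → NEW=0, ERR=-2674341/262144
(2,3): OLD=923692055/4194304 → NEW=255, ERR=-145855465/4194304
(3,0): OLD=171906801/2097152 → NEW=0, ERR=171906801/2097152
(3,1): OLD=5313342351/33554432 → NEW=255, ERR=-3243037809/33554432
(3,2): OLD=65039225233/536870912 → NEW=0, ERR=65039225233/536870912
(3,3): OLD=1129544141943/8589934592 → NEW=255, ERR=-1060889179017/8589934592
(4,0): OLD=138778029565/536870912 → NEW=255, ERR=1875947005/536870912
(4,1): OLD=292759953959/4294967296 → NEW=0, ERR=292759953959/4294967296
(4,2): OLD=37037290409943/137438953472 → NEW=255, ERR=1990357274583/137438953472
(4,3): OLD=-1512033606383/2199023255552 → NEW=0, ERR=-1512033606383/2199023255552
(5,0): OLD=12085872973309/68719476736 → NEW=255, ERR=-5437593594371/68719476736
(5,1): OLD=465349759301819/2199023255552 → NEW=255, ERR=-95401170863941/2199023255552
(5,2): OLD=10356462826491/274877906944 → NEW=0, ERR=10356462826491/274877906944
(5,3): OLD=3735656582550957/35184372088832 → NEW=0, ERR=3735656582550957/35184372088832
Output grid:
  Row 0: .#..  (3 black, running=3)
  Row 1: .###  (1 black, running=4)
  Row 2: ...#  (3 black, running=7)
  Row 3: .#.#  (2 black, running=9)
  Row 4: #.#.  (2 black, running=11)
  Row 5: ##..  (2 black, running=13)

Answer: 13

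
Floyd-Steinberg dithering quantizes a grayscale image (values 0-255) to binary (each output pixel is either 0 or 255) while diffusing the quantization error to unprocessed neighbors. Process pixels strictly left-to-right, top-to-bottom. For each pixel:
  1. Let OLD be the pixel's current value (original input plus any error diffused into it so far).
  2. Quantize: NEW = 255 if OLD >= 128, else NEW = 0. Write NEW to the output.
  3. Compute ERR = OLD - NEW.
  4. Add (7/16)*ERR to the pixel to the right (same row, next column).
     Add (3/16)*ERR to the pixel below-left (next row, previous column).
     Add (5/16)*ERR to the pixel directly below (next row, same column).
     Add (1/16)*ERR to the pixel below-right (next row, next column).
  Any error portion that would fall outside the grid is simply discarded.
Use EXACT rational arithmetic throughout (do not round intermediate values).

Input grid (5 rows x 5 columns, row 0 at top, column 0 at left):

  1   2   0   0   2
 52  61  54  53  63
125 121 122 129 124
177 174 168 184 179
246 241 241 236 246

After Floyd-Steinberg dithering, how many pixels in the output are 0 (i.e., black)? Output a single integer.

(0,0): OLD=1 → NEW=0, ERR=1
(0,1): OLD=39/16 → NEW=0, ERR=39/16
(0,2): OLD=273/256 → NEW=0, ERR=273/256
(0,3): OLD=1911/4096 → NEW=0, ERR=1911/4096
(0,4): OLD=144449/65536 → NEW=0, ERR=144449/65536
(1,0): OLD=13509/256 → NEW=0, ERR=13509/256
(1,1): OLD=174307/2048 → NEW=0, ERR=174307/2048
(1,2): OLD=6016799/65536 → NEW=0, ERR=6016799/65536
(1,3): OLD=24587059/262144 → NEW=0, ERR=24587059/262144
(1,4): OLD=439361849/4194304 → NEW=0, ERR=439361849/4194304
(2,0): OLD=5159281/32768 → NEW=255, ERR=-3196559/32768
(2,1): OLD=131523691/1048576 → NEW=0, ERR=131523691/1048576
(2,2): OLD=3833120001/16777216 → NEW=255, ERR=-445070079/16777216
(2,3): OLD=46193184883/268435456 → NEW=255, ERR=-22257856397/268435456
(2,4): OLD=542543890021/4294967296 → NEW=0, ERR=542543890021/4294967296
(3,0): OLD=2852688865/16777216 → NEW=255, ERR=-1425501215/16777216
(3,1): OLD=22139653837/134217728 → NEW=255, ERR=-12085866803/134217728
(3,2): OLD=483643259871/4294967296 → NEW=0, ERR=483643259871/4294967296
(3,3): OLD=1970368969575/8589934592 → NEW=255, ERR=-220064351385/8589934592
(3,4): OLD=27774309707299/137438953472 → NEW=255, ERR=-7272623428061/137438953472
(4,0): OLD=435003328399/2147483648 → NEW=255, ERR=-112605001841/2147483648
(4,1): OLD=14137186647695/68719476736 → NEW=255, ERR=-3386279919985/68719476736
(4,2): OLD=268500295407425/1099511627776 → NEW=255, ERR=-11875169675455/1099511627776
(4,3): OLD=3877058246121103/17592186044416 → NEW=255, ERR=-608949195204977/17592186044416
(4,4): OLD=59875029118791017/281474976710656 → NEW=255, ERR=-11901089942426263/281474976710656
Output grid:
  Row 0: .....  (5 black, running=5)
  Row 1: .....  (5 black, running=10)
  Row 2: #.##.  (2 black, running=12)
  Row 3: ##.##  (1 black, running=13)
  Row 4: #####  (0 black, running=13)

Answer: 13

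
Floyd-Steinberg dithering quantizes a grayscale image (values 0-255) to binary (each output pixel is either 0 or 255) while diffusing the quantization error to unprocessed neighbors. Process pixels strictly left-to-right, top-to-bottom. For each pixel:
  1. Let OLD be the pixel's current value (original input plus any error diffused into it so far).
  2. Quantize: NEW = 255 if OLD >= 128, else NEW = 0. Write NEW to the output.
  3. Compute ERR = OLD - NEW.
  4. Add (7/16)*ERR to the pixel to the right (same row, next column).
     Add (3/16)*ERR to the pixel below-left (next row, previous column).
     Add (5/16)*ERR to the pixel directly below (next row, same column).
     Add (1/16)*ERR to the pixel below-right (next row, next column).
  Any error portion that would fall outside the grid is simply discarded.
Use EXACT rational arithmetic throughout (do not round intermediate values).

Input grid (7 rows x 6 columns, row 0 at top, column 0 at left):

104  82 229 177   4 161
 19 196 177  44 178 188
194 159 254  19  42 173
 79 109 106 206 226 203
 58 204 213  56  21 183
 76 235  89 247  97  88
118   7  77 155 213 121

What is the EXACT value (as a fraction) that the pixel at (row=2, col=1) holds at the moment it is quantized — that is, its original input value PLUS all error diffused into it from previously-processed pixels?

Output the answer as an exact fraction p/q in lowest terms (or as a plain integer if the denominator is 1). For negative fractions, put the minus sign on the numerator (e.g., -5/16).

(0,0): OLD=104 → NEW=0, ERR=104
(0,1): OLD=255/2 → NEW=0, ERR=255/2
(0,2): OLD=9113/32 → NEW=255, ERR=953/32
(0,3): OLD=97295/512 → NEW=255, ERR=-33265/512
(0,4): OLD=-200087/8192 → NEW=0, ERR=-200087/8192
(0,5): OLD=19701983/131072 → NEW=255, ERR=-13721377/131072
(1,0): OLD=2413/32 → NEW=0, ERR=2413/32
(1,1): OLD=71915/256 → NEW=255, ERR=6635/256
(1,2): OLD=1584599/8192 → NEW=255, ERR=-504361/8192
(1,3): OLD=-195213/32768 → NEW=0, ERR=-195213/32768
(1,4): OLD=302140161/2097152 → NEW=255, ERR=-232633599/2097152
(1,5): OLD=3530865591/33554432 → NEW=0, ERR=3530865591/33554432
(2,0): OLD=911049/4096 → NEW=255, ERR=-133431/4096
(2,1): OLD=19138659/131072 → NEW=255, ERR=-14284701/131072
Target (2,1): original=159, with diffused error = 19138659/131072

Answer: 19138659/131072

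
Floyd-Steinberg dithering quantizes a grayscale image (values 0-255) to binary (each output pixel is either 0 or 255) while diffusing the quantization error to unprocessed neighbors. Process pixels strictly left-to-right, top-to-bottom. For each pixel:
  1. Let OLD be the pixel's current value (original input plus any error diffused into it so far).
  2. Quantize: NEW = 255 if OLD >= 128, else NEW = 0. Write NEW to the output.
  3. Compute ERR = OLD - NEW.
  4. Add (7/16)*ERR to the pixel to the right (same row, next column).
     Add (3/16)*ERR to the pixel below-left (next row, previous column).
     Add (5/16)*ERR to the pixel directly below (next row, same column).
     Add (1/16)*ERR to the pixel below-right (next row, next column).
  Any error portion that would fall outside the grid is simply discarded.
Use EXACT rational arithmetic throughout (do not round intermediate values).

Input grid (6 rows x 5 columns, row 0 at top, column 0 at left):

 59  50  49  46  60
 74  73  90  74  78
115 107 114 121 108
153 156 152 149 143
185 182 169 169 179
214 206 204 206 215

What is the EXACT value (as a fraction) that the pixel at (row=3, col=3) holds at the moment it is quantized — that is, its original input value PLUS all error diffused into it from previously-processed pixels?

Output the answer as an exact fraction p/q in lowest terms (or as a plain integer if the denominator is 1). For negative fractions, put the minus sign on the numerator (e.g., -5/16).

Answer: 1621795651933/8589934592

Derivation:
(0,0): OLD=59 → NEW=0, ERR=59
(0,1): OLD=1213/16 → NEW=0, ERR=1213/16
(0,2): OLD=21035/256 → NEW=0, ERR=21035/256
(0,3): OLD=335661/4096 → NEW=0, ERR=335661/4096
(0,4): OLD=6281787/65536 → NEW=0, ERR=6281787/65536
(1,0): OLD=27303/256 → NEW=0, ERR=27303/256
(1,1): OLD=332689/2048 → NEW=255, ERR=-189551/2048
(1,2): OLD=6244837/65536 → NEW=0, ERR=6244837/65536
(1,3): OLD=43097921/262144 → NEW=255, ERR=-23748799/262144
(1,4): OLD=308032163/4194304 → NEW=0, ERR=308032163/4194304
(2,0): OLD=4291787/32768 → NEW=255, ERR=-4064053/32768
(2,1): OLD=50696809/1048576 → NEW=0, ERR=50696809/1048576
(2,2): OLD=2385031547/16777216 → NEW=255, ERR=-1893158533/16777216
(2,3): OLD=16924028993/268435456 → NEW=0, ERR=16924028993/268435456
(2,4): OLD=656576192903/4294967296 → NEW=255, ERR=-438640467577/4294967296
(3,0): OLD=2068755995/16777216 → NEW=0, ERR=2068755995/16777216
(3,1): OLD=26326348543/134217728 → NEW=255, ERR=-7899172097/134217728
(3,2): OLD=454544407077/4294967296 → NEW=0, ERR=454544407077/4294967296
(3,3): OLD=1621795651933/8589934592 → NEW=255, ERR=-568637669027/8589934592
Target (3,3): original=149, with diffused error = 1621795651933/8589934592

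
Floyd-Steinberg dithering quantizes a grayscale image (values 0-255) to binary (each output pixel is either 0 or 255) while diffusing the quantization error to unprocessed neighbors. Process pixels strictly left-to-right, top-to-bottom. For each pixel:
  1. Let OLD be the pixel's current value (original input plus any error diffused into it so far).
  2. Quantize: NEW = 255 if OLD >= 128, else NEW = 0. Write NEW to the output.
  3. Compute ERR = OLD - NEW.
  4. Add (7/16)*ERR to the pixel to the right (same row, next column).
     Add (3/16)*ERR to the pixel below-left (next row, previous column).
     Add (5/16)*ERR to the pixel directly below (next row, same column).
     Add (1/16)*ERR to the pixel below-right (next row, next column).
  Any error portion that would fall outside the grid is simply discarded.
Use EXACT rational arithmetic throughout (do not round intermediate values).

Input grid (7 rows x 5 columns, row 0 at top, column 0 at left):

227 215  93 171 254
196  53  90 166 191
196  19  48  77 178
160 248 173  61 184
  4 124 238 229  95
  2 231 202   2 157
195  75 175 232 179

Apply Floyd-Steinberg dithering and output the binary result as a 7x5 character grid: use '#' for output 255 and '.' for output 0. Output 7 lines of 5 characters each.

Answer: ##.##
#..##
#...#
###.#
..##.
.##.#
#.##.

Derivation:
(0,0): OLD=227 → NEW=255, ERR=-28
(0,1): OLD=811/4 → NEW=255, ERR=-209/4
(0,2): OLD=4489/64 → NEW=0, ERR=4489/64
(0,3): OLD=206527/1024 → NEW=255, ERR=-54593/1024
(0,4): OLD=3779385/16384 → NEW=255, ERR=-398535/16384
(1,0): OLD=11357/64 → NEW=255, ERR=-4963/64
(1,1): OLD=7243/512 → NEW=0, ERR=7243/512
(1,2): OLD=1717799/16384 → NEW=0, ERR=1717799/16384
(1,3): OLD=12781659/65536 → NEW=255, ERR=-3930021/65536
(1,4): OLD=161303217/1048576 → NEW=255, ERR=-106083663/1048576
(2,0): OLD=1428841/8192 → NEW=255, ERR=-660119/8192
(2,1): OLD=780819/262144 → NEW=0, ERR=780819/262144
(2,2): OLD=300764409/4194304 → NEW=0, ERR=300764409/4194304
(2,3): OLD=5181879259/67108864 → NEW=0, ERR=5181879259/67108864
(2,4): OLD=189428085821/1073741824 → NEW=255, ERR=-84376079299/1073741824
(3,0): OLD=567812057/4194304 → NEW=255, ERR=-501735463/4194304
(3,1): OLD=6878813925/33554432 → NEW=255, ERR=-1677566235/33554432
(3,2): OLD=202078088423/1073741824 → NEW=255, ERR=-71726076697/1073741824
(3,3): OLD=98038409359/2147483648 → NEW=0, ERR=98038409359/2147483648
(3,4): OLD=6330520068523/34359738368 → NEW=255, ERR=-2431213215317/34359738368
(4,0): OLD=-22954633577/536870912 → NEW=0, ERR=-22954633577/536870912
(4,1): OLD=1196905802519/17179869184 → NEW=0, ERR=1196905802519/17179869184
(4,2): OLD=69555204246841/274877906944 → NEW=255, ERR=-538662023879/274877906944
(4,3): OLD=989415606063383/4398046511104 → NEW=255, ERR=-132086254268137/4398046511104
(4,4): OLD=4405233121565473/70368744177664 → NEW=0, ERR=4405233121565473/70368744177664
(5,0): OLD=467731849125/274877906944 → NEW=0, ERR=467731849125/274877906944
(5,1): OLD=550803286373679/2199023255552 → NEW=255, ERR=-9947643792081/2199023255552
(5,2): OLD=13942275471529127/70368744177664 → NEW=255, ERR=-4001754293775193/70368744177664
(5,3): OLD=-5812394674402167/281474976710656 → NEW=0, ERR=-5812394674402167/281474976710656
(5,4): OLD=746029520934501395/4503599627370496 → NEW=255, ERR=-402388384044975085/4503599627370496
(6,0): OLD=6849818899910997/35184372088832 → NEW=255, ERR=-2122195982741163/35184372088832
(6,1): OLD=41254602720137979/1125899906842624 → NEW=0, ERR=41254602720137979/1125899906842624
(6,2): OLD=3046319684983926137/18014398509481984 → NEW=255, ERR=-1547351934933979783/18014398509481984
(6,3): OLD=48324907719104422259/288230376151711744 → NEW=255, ERR=-25173838199582072461/288230376151711744
(6,4): OLD=514558754860448081381/4611686018427387904 → NEW=0, ERR=514558754860448081381/4611686018427387904
Row 0: ##.##
Row 1: #..##
Row 2: #...#
Row 3: ###.#
Row 4: ..##.
Row 5: .##.#
Row 6: #.##.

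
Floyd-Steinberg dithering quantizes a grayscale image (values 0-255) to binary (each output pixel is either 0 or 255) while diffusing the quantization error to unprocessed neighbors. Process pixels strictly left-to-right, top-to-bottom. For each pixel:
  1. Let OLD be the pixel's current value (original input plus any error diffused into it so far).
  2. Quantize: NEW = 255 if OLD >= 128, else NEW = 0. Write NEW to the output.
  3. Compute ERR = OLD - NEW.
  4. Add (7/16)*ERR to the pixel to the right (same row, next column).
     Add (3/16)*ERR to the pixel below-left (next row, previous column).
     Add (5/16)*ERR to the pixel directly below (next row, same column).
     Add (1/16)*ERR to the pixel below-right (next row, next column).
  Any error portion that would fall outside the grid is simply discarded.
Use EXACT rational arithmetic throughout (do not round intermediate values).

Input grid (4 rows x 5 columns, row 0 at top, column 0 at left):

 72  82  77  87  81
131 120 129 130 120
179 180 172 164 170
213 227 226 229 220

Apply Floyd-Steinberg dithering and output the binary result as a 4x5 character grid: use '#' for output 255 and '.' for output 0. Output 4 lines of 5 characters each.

(0,0): OLD=72 → NEW=0, ERR=72
(0,1): OLD=227/2 → NEW=0, ERR=227/2
(0,2): OLD=4053/32 → NEW=0, ERR=4053/32
(0,3): OLD=72915/512 → NEW=255, ERR=-57645/512
(0,4): OLD=260037/8192 → NEW=0, ERR=260037/8192
(1,0): OLD=5593/32 → NEW=255, ERR=-2567/32
(1,1): OLD=38047/256 → NEW=255, ERR=-27233/256
(1,2): OLD=884923/8192 → NEW=0, ERR=884923/8192
(1,3): OLD=5109975/32768 → NEW=255, ERR=-3245865/32768
(1,4): OLD=41704965/524288 → NEW=0, ERR=41704965/524288
(2,0): OLD=548805/4096 → NEW=255, ERR=-495675/4096
(2,1): OLD=14293847/131072 → NEW=0, ERR=14293847/131072
(2,2): OLD=478667237/2097152 → NEW=255, ERR=-56106523/2097152
(2,3): OLD=4798504255/33554432 → NEW=255, ERR=-3757875905/33554432
(2,4): OLD=74984746745/536870912 → NEW=255, ERR=-61917335815/536870912
(3,0): OLD=410266917/2097152 → NEW=255, ERR=-124506843/2097152
(3,1): OLD=3733355377/16777216 → NEW=255, ERR=-544834703/16777216
(3,2): OLD=101602215547/536870912 → NEW=255, ERR=-35299867013/536870912
(3,3): OLD=152406325343/1073741824 → NEW=255, ERR=-121397839777/1073741824
(3,4): OLD=2190360954931/17179869184 → NEW=0, ERR=2190360954931/17179869184
Row 0: ...#.
Row 1: ##.#.
Row 2: #.###
Row 3: ####.

Answer: ...#.
##.#.
#.###
####.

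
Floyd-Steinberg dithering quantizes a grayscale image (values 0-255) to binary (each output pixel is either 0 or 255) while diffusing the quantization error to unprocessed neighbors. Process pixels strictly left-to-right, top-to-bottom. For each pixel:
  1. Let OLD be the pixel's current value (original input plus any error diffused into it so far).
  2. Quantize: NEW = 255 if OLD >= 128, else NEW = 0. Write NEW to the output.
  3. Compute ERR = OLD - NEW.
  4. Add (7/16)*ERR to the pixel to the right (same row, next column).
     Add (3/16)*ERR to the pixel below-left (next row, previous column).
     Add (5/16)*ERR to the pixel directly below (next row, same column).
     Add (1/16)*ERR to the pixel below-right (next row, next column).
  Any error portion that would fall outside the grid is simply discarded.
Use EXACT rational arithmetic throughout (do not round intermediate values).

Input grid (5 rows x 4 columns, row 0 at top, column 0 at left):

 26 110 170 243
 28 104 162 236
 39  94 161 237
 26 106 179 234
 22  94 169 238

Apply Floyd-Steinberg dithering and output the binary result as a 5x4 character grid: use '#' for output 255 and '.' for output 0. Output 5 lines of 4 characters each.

Answer: ..##
.#.#
..##
.###
..##

Derivation:
(0,0): OLD=26 → NEW=0, ERR=26
(0,1): OLD=971/8 → NEW=0, ERR=971/8
(0,2): OLD=28557/128 → NEW=255, ERR=-4083/128
(0,3): OLD=469083/2048 → NEW=255, ERR=-53157/2048
(1,0): OLD=7537/128 → NEW=0, ERR=7537/128
(1,1): OLD=167255/1024 → NEW=255, ERR=-93865/1024
(1,2): OLD=3756771/32768 → NEW=0, ERR=3756771/32768
(1,3): OLD=144731557/524288 → NEW=255, ERR=11038117/524288
(2,0): OLD=658861/16384 → NEW=0, ERR=658861/16384
(2,1): OLD=56688511/524288 → NEW=0, ERR=56688511/524288
(2,2): OLD=254122827/1048576 → NEW=255, ERR=-13264053/1048576
(2,3): OLD=4113949663/16777216 → NEW=255, ERR=-164240417/16777216
(3,0): OLD=493587101/8388608 → NEW=0, ERR=493587101/8388608
(3,1): OLD=22236269315/134217728 → NEW=255, ERR=-11989251325/134217728
(3,2): OLD=302556308605/2147483648 → NEW=255, ERR=-245052021635/2147483648
(3,3): OLD=6192535979243/34359738368 → NEW=255, ERR=-2569197304597/34359738368
(4,0): OLD=50763854361/2147483648 → NEW=0, ERR=50763854361/2147483648
(4,1): OLD=1008612257035/17179869184 → NEW=0, ERR=1008612257035/17179869184
(4,2): OLD=76648302161771/549755813888 → NEW=255, ERR=-63539430379669/549755813888
(4,3): OLD=1380425024721501/8796093022208 → NEW=255, ERR=-862578695941539/8796093022208
Row 0: ..##
Row 1: .#.#
Row 2: ..##
Row 3: .###
Row 4: ..##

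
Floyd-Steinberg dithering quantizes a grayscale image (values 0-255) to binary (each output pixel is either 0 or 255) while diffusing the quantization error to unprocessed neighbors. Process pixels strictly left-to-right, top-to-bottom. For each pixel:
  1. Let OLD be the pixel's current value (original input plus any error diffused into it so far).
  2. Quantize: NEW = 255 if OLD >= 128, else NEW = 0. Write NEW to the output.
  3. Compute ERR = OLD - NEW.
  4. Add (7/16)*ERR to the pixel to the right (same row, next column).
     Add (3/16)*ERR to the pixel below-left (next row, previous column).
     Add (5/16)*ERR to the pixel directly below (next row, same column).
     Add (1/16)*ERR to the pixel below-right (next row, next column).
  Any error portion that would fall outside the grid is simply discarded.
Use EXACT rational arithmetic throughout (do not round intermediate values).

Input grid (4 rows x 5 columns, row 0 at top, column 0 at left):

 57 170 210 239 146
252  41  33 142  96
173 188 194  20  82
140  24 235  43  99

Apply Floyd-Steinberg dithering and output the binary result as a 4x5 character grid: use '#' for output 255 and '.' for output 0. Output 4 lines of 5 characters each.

Answer: .###.
#..#.
###..
..#..

Derivation:
(0,0): OLD=57 → NEW=0, ERR=57
(0,1): OLD=3119/16 → NEW=255, ERR=-961/16
(0,2): OLD=47033/256 → NEW=255, ERR=-18247/256
(0,3): OLD=851215/4096 → NEW=255, ERR=-193265/4096
(0,4): OLD=8215401/65536 → NEW=0, ERR=8215401/65536
(1,0): OLD=66189/256 → NEW=255, ERR=909/256
(1,1): OLD=28635/2048 → NEW=0, ERR=28635/2048
(1,2): OLD=278007/65536 → NEW=0, ERR=278007/65536
(1,3): OLD=38839403/262144 → NEW=255, ERR=-28007317/262144
(1,4): OLD=358541025/4194304 → NEW=0, ERR=358541025/4194304
(2,0): OLD=5791129/32768 → NEW=255, ERR=-2564711/32768
(2,1): OLD=166874659/1048576 → NEW=255, ERR=-100512221/1048576
(2,2): OLD=2252008233/16777216 → NEW=255, ERR=-2026181847/16777216
(2,3): OLD=-13403243157/268435456 → NEW=0, ERR=-13403243157/268435456
(2,4): OLD=344418251565/4294967296 → NEW=0, ERR=344418251565/4294967296
(3,0): OLD=1636919817/16777216 → NEW=0, ERR=1636919817/16777216
(3,1): OLD=1234117205/134217728 → NEW=0, ERR=1234117205/134217728
(3,2): OLD=798559549623/4294967296 → NEW=255, ERR=-296657110857/4294967296
(3,3): OLD=40078809119/8589934592 → NEW=0, ERR=40078809119/8589934592
(3,4): OLD=16902286792187/137438953472 → NEW=0, ERR=16902286792187/137438953472
Row 0: .###.
Row 1: #..#.
Row 2: ###..
Row 3: ..#..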